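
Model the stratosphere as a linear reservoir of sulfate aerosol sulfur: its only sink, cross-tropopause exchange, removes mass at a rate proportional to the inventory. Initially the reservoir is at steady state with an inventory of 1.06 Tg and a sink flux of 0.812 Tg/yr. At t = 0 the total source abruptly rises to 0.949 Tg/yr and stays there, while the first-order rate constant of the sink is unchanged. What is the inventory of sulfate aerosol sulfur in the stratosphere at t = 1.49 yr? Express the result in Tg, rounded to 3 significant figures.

1.18 Tg

Residence time τ = M₀/F₀ = 1.305 yr. The eventual steady state is M_∞ = M₀·(F₁/F₀) = 1.06 × 0.949/0.812 = 1.2388 Tg.
The anomaly ΔM(t) = M(t) − M_∞ decays as ΔM₀·e^(−t/τ) with ΔM₀ = 1.06 − 1.2388 = −0.1788 Tg.
At t = 1.49 yr, e^(−t/τ) = e^(−1.141) = 0.3194, so ΔM = −0.05712 Tg and M = 1.2388 − 0.05712 = 1.1817 Tg.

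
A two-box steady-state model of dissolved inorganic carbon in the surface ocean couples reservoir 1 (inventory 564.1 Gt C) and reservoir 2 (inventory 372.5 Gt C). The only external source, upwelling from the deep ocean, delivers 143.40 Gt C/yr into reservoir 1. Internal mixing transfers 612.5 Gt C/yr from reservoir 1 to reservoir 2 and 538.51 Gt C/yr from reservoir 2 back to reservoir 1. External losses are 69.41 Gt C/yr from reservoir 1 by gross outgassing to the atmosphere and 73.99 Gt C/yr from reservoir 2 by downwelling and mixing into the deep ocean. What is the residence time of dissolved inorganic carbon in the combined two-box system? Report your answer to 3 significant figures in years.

6.53 yr

Treat the two boxes together as one reservoir: the mixing fluxes between them are internal recycling, so τ = ΣM / Σ(external losses).
M_total = 564.1 + 372.5 = 936.60 Gt C.
ΣF_external_out = 69.41 + 73.99 = 143.40 Gt C/yr.
τ = M_total / ΣF_ext = 936.60 / 143.40 = 6.531 yr.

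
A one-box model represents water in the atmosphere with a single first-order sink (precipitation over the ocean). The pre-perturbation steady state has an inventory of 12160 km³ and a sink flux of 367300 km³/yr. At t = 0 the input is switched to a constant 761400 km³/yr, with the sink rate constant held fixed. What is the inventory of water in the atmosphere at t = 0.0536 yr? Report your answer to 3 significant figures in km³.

22600 km³

τ = M₀/F₀ = 12160/367300 = 0.03311 yr; rate constant k = 1/τ.
New steady state M_∞ = F₁/k = F₁·τ = 761400 × 0.03311 = 25207 km³.
M(t) = M_∞ + (M₀ − M_∞)·e^(−t/τ); t/τ = 0.0536/0.03311 = 1.619, so e^(−t/τ) = 0.1981.
M(t) = 25207 − 13050 × 0.1981 = 22623 km³.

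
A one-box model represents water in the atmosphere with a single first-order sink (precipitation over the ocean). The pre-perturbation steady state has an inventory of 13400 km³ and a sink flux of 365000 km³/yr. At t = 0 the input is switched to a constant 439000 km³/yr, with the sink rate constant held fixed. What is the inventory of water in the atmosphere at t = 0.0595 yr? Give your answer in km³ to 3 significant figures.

15600 km³

The sink rate constant is k = F₀/M₀ = 365000/13400 = 27.24 yr⁻¹.
Solving dM/dt = F₁ − kM with M(0) = M₀ gives M(t) = F₁/k + (M₀ − F₁/k)·e^(−kt).
F₁/k = 439000/27.24 = 16117 km³; kt = 27.24 × 0.0595 = 1.621, e^(−kt) = 0.1978.
M(0.0595) = 16117 + (13400 − 16117) × 0.1978 = 16117 − 537.3 = 15579 km³.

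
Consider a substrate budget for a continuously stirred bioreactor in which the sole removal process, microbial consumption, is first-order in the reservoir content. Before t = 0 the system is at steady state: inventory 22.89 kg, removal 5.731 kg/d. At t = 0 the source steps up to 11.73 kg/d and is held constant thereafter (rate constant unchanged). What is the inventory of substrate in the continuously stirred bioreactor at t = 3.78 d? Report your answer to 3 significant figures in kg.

τ = M₀/F₀ = 22.89/5.731 = 3.994 d; rate constant k = 1/τ.
New steady state M_∞ = F₁/k = F₁·τ = 11.73 × 3.994 = 46.850 kg.
M(t) = M_∞ + (M₀ − M_∞)·e^(−t/τ); t/τ = 3.78/3.994 = 0.9464, so e^(−t/τ) = 0.3881.
M(t) = 46.850 − 23.96 × 0.3881 = 37.551 kg.

37.6 kg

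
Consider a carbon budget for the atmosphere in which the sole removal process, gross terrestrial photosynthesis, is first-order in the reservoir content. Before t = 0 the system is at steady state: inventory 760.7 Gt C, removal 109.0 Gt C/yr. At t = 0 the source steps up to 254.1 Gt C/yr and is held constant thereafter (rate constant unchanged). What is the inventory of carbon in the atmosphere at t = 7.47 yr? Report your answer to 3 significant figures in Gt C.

1430 Gt C

Residence time τ = M₀/F₀ = 6.979 yr. The eventual steady state is M_∞ = M₀·(F₁/F₀) = 760.7 × 254.1/109.0 = 1773.3 Gt C.
The anomaly ΔM(t) = M(t) − M_∞ decays as ΔM₀·e^(−t/τ) with ΔM₀ = 760.7 − 1773.3 = −1013 Gt C.
At t = 7.47 yr, e^(−t/τ) = e^(−1.070) = 0.3429, so ΔM = −347.2 Gt C and M = 1773.3 − 347.2 = 1426.1 Gt C.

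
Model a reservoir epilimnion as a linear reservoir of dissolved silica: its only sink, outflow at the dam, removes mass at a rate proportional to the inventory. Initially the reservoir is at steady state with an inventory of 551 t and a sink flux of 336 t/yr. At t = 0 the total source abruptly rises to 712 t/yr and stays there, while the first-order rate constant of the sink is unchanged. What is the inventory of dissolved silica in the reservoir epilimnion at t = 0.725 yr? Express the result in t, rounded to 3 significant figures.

771 t

The sink rate constant is k = F₀/M₀ = 336/551 = 0.6098 yr⁻¹.
Solving dM/dt = F₁ − kM with M(0) = M₀ gives M(t) = F₁/k + (M₀ − F₁/k)·e^(−kt).
F₁/k = 712/0.6098 = 1167.6 t; kt = 0.6098 × 0.725 = 0.4421, e^(−kt) = 0.6427.
M(0.725) = 1167.6 + (551 − 1167.6) × 0.6427 = 1167.6 − 396.3 = 771.32 t.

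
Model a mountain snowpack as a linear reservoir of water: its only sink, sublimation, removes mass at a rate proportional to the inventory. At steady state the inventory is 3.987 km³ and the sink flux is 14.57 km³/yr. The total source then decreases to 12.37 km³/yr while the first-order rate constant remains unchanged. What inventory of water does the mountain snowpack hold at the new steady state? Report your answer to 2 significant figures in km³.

Rate constant k = F/M = 14.57 / 3.987 = 3.654 yr⁻¹.
At the new steady state, source = k·M_new ⇒ M_new = 12.37 / 3.654 = 3.385 km³.
(Equivalently M_new = M × F_new/F_old = 3.987 × 12.37/14.57.)

3.4 km³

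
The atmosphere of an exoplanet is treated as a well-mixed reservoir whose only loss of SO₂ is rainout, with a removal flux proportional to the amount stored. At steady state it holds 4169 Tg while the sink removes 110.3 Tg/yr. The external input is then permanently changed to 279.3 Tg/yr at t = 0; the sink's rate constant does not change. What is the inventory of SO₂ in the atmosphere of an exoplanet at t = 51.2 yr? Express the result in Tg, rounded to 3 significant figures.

8910 Tg

τ = M₀/F₀ = 4169/110.3 = 37.80 yr; rate constant k = 1/τ.
New steady state M_∞ = F₁/k = F₁·τ = 279.3 × 37.80 = 10557 Tg.
M(t) = M_∞ + (M₀ − M_∞)·e^(−t/τ); t/τ = 51.2/37.80 = 1.355, so e^(−t/τ) = 0.2580.
M(t) = 10557 − 6388 × 0.2580 = 8908.3 Tg.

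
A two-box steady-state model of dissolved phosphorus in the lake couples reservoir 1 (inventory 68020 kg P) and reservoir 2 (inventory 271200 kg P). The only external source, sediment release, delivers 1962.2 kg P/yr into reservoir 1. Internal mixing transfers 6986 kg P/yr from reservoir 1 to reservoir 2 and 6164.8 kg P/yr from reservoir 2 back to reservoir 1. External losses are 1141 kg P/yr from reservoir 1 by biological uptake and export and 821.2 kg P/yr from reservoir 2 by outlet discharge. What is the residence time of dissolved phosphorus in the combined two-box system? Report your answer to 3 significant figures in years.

Treat the two boxes together as one reservoir: the mixing fluxes between them are internal recycling, so τ = ΣM / Σ(external losses).
M_total = 68020 + 271200 = 339220 kg P.
ΣF_external_out = 1141 + 821.2 = 1962.2 kg P/yr.
τ = M_total / ΣF_ext = 339220 / 1962.2 = 172.9 yr.

173 yr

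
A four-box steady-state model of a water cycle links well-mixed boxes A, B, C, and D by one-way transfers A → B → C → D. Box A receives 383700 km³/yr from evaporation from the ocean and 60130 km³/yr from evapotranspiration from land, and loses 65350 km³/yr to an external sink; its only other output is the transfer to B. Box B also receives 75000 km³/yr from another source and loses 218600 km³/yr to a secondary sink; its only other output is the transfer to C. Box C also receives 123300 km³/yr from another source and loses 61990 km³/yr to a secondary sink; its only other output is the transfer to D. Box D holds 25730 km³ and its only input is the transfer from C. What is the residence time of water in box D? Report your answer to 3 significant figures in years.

Box A: F(A→B) = (383700 + 60130) − 65350 = 378480 km³/yr.
Box B: F(B→C) = (378480 + 75000) − 218600 = 234880 km³/yr.
Box C: F(C→D) = (234880 + 123300) − 61990 = 296190 km³/yr.
Box D throughput = its input = 296190 km³/yr; τ = 25730 / 296190 = 0.08687 yr.

0.0869 yr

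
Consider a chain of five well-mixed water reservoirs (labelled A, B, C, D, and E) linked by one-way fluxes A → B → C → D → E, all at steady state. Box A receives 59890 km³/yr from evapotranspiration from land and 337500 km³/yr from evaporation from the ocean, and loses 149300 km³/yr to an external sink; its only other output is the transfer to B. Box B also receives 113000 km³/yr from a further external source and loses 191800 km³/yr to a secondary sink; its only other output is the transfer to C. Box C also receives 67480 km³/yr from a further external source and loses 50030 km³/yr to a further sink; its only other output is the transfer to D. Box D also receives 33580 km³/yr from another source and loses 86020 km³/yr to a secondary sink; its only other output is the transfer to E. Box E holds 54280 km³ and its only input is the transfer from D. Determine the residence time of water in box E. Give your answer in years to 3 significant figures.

Box A: F(A→B) = (59890 + 337500) − 149300 = 248090 km³/yr.
Box B: F(B→C) = (248090 + 113000) − 191800 = 169290 km³/yr.
Box C: F(C→D) = (169290 + 67480) − 50030 = 186740 km³/yr.
Box D: F(D→E) = (186740 + 33580) − 86020 = 134300 km³/yr.
Box E throughput = its input = 134300 km³/yr; τ = 54280 / 134300 = 0.4042 yr.

0.404 yr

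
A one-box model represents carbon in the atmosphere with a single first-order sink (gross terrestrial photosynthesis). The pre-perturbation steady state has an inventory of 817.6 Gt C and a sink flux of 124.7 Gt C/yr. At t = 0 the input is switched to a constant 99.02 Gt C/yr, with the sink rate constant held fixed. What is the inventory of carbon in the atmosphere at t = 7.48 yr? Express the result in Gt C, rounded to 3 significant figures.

τ = M₀/F₀ = 817.6/124.7 = 6.557 yr; rate constant k = 1/τ.
New steady state M_∞ = F₁/k = F₁·τ = 99.02 × 6.557 = 649.23 Gt C.
M(t) = M_∞ + (M₀ − M_∞)·e^(−t/τ); t/τ = 7.48/6.557 = 1.141, so e^(−t/τ) = 0.3195.
M(t) = 649.23 + 168.4 × 0.3195 = 703.03 Gt C.

703 Gt C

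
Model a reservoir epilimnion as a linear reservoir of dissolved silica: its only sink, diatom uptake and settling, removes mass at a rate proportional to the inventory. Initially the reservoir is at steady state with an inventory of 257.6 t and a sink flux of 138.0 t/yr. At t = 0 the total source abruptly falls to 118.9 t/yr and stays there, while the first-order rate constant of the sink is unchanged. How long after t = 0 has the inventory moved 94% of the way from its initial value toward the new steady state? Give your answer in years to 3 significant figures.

5.25 yr

τ = M₀/F₀ = 257.6/138.0 = 1.867 yr.
The remaining gap fraction is e^(−t/τ); 94% covered ⇒ e^(−t/τ) = 0.0600.
t = −τ ln(0.0600) = 1.867 × 2.813 = 5.252 yr.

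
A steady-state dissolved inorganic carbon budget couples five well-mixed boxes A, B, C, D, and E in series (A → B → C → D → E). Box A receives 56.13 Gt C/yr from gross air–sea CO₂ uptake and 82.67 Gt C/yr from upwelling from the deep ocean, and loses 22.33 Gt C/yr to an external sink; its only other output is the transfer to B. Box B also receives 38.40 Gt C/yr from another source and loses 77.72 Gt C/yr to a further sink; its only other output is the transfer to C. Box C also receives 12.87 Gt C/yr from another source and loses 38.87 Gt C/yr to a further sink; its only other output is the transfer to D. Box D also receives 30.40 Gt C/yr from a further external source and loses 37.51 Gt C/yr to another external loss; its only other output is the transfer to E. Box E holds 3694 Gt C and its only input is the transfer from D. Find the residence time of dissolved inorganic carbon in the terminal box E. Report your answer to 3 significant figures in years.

Box A: F(A→B) = (56.13 + 82.67) − 22.33 = 116.47 Gt C/yr.
Box B: F(B→C) = (116.47 + 38.40) − 77.72 = 77.150 Gt C/yr.
Box C: F(C→D) = (77.150 + 12.87) − 38.87 = 51.150 Gt C/yr.
Box D: F(D→E) = (51.150 + 30.40) − 37.51 = 44.040 Gt C/yr.
Box E throughput = its input = 44.040 Gt C/yr; τ = 3694 / 44.040 = 83.88 yr.

83.9 yr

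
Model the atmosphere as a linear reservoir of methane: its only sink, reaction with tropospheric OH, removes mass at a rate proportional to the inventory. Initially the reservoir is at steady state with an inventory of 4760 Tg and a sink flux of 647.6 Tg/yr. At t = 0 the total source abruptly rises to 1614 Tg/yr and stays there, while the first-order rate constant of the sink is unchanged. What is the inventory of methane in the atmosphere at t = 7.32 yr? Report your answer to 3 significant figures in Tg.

9240 Tg

The sink rate constant is k = F₀/M₀ = 647.6/4760 = 0.1361 yr⁻¹.
Solving dM/dt = F₁ − kM with M(0) = M₀ gives M(t) = F₁/k + (M₀ − F₁/k)·e^(−kt).
F₁/k = 1614/0.1361 = 11863 Tg; kt = 0.1361 × 7.32 = 0.9959, e^(−kt) = 0.3694.
M(7.32) = 11863 + (4760 − 11863) × 0.3694 = 11863 − 2624 = 9239.3 Tg.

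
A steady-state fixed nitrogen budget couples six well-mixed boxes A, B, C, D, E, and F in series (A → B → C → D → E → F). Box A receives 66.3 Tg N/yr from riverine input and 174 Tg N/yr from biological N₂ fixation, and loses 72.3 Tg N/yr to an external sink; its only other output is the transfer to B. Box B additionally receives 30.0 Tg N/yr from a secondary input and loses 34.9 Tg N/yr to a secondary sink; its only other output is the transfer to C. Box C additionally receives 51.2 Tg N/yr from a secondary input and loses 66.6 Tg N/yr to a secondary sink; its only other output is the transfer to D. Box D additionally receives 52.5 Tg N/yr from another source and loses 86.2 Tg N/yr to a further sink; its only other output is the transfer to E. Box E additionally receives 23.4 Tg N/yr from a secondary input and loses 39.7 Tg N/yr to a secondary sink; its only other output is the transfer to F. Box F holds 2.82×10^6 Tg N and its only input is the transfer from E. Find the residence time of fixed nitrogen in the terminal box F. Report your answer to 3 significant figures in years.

28900 yr

Box A: F(A→B) = (66.3 + 174) − 72.3 = 168.00 Tg N/yr.
Box B: F(B→C) = (168.00 + 30.0) − 34.9 = 163.10 Tg N/yr.
Box C: F(C→D) = (163.10 + 51.2) − 66.6 = 147.70 Tg N/yr.
Box D: F(D→E) = (147.70 + 52.5) − 86.2 = 114.00 Tg N/yr.
Box E: F(E→F) = (114.00 + 23.4) − 39.7 = 97.700 Tg N/yr.
Box F throughput = its input = 97.700 Tg N/yr; τ = 2.82×10^6 / 97.700 = 28860 yr.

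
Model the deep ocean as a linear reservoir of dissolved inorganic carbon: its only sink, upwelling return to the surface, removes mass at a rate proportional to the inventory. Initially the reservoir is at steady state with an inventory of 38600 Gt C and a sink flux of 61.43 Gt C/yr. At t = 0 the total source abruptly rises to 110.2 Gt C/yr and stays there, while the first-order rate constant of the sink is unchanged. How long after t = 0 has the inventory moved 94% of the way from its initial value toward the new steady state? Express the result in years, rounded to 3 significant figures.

1770 yr

τ = M₀/F₀ = 38600/61.43 = 628.4 yr.
The remaining gap fraction is e^(−t/τ); 94% covered ⇒ e^(−t/τ) = 0.0600.
t = −τ ln(0.0600) = 628.4 × 2.813 = 1768 yr.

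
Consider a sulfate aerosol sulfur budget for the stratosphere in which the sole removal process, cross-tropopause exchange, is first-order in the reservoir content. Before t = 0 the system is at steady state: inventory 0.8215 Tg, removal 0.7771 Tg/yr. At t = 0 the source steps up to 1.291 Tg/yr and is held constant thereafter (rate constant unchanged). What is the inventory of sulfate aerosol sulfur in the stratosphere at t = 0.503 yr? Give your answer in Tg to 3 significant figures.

The sink rate constant is k = F₀/M₀ = 0.7771/0.8215 = 0.9460 yr⁻¹.
Solving dM/dt = F₁ − kM with M(0) = M₀ gives M(t) = F₁/k + (M₀ − F₁/k)·e^(−kt).
F₁/k = 1.291/0.9460 = 1.3648 Tg; kt = 0.9460 × 0.503 = 0.4758, e^(−kt) = 0.6214.
M(0.503) = 1.3648 + (0.8215 − 1.3648) × 0.6214 = 1.3648 − 0.3376 = 1.0272 Tg.

1.03 Tg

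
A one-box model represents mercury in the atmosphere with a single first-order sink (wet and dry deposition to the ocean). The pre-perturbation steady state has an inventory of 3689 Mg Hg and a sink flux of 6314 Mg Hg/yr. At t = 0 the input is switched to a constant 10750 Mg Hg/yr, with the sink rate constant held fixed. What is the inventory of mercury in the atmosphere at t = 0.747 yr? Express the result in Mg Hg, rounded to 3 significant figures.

5560 Mg Hg

Residence time τ = M₀/F₀ = 0.5843 yr. The eventual steady state is M_∞ = M₀·(F₁/F₀) = 3689 × 10750/6314 = 6280.8 Mg Hg.
The anomaly ΔM(t) = M(t) − M_∞ decays as ΔM₀·e^(−t/τ) with ΔM₀ = 3689 − 6280.8 = −2592 Mg Hg.
At t = 0.747 yr, e^(−t/τ) = e^(−1.279) = 0.2784, so ΔM = −721.7 Mg Hg and M = 6280.8 − 721.7 = 5559.1 Mg Hg.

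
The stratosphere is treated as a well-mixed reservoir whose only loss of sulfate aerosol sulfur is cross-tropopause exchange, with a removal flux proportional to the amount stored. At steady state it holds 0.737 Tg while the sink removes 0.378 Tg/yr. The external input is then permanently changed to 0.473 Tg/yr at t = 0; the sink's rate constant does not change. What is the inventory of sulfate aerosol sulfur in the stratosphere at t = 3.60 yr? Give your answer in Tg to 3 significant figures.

τ = M₀/F₀ = 0.737/0.378 = 1.950 yr; rate constant k = 1/τ.
New steady state M_∞ = F₁/k = F₁·τ = 0.473 × 1.950 = 0.92222 Tg.
M(t) = M_∞ + (M₀ − M_∞)·e^(−t/τ); t/τ = 3.60/1.950 = 1.846, so e^(−t/τ) = 0.1578.
M(t) = 0.92222 − 0.1852 × 0.1578 = 0.89300 Tg.

0.893 Tg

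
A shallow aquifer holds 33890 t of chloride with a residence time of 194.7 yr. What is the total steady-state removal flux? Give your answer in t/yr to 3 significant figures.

174 t/yr

F = M / τ = 33890 / 194.7 = 174.1 t/yr.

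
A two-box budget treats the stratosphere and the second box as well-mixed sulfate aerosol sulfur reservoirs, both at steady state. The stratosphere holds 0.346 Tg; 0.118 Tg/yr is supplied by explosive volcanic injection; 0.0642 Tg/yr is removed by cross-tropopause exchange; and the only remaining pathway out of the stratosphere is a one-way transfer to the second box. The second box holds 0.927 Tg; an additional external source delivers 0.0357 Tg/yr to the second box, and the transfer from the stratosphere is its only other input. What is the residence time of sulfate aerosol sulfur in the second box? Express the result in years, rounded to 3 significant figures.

10.4 yr

Balance the stratosphere: ΣF_in = 0.11800 Tg/yr.
Transfer to the second box = ΣF_in − (0.0642) = 0.053800 Tg/yr.
Total input to the second box = 0.053800 + 0.0357 = 0.089500 Tg/yr; at steady state this equals its total output.
τ = M / F = 0.927 / 0.089500 = 10.36 yr.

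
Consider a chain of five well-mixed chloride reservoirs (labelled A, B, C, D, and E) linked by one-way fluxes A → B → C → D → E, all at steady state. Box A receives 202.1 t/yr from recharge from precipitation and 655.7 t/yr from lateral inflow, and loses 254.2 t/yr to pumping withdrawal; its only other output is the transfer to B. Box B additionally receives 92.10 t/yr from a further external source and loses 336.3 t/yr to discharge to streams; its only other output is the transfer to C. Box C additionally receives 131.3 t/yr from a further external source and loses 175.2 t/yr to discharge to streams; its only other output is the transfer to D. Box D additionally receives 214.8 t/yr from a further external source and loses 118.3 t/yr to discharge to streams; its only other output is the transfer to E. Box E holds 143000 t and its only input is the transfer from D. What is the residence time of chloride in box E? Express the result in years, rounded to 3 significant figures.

347 yr

Box A: F(A→B) = (202.1 + 655.7) − 254.2 = 603.60 t/yr.
Box B: F(B→C) = (603.60 + 92.10) − 336.3 = 359.40 t/yr.
Box C: F(C→D) = (359.40 + 131.3) − 175.2 = 315.50 t/yr.
Box D: F(D→E) = (315.50 + 214.8) − 118.3 = 412.00 t/yr.
Box E throughput = its input = 412.00 t/yr; τ = 143000 / 412.00 = 347.1 yr.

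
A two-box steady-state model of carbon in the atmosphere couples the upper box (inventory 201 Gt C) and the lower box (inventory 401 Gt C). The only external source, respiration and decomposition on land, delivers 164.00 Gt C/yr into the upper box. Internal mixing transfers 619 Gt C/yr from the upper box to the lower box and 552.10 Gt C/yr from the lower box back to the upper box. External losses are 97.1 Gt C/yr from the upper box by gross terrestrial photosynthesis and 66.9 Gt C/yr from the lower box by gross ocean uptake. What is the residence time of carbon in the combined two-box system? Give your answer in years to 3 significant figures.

Residence time in the combined system uses the total inventory and the total *external* removal — internal exchanges between the two boxes cancel.
M_total = 201 + 401 = 602.00 Gt C.
ΣF_external_out = 97.1 + 66.9 = 164.00 Gt C/yr.
τ = M_total / ΣF_ext = 602.00 / 164.00 = 3.671 yr.

3.67 yr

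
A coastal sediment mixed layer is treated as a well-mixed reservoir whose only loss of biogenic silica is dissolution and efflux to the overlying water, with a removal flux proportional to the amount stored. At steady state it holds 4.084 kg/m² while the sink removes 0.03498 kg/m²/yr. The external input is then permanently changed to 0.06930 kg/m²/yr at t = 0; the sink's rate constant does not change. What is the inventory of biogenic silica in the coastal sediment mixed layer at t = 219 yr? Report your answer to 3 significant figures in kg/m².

The sink rate constant is k = F₀/M₀ = 0.03498/4.084 = 0.008565 yr⁻¹.
Solving dM/dt = F₁ − kM with M(0) = M₀ gives M(t) = F₁/k + (M₀ − F₁/k)·e^(−kt).
F₁/k = 0.06930/0.008565 = 8.0909 kg/m²; kt = 0.008565 × 219 = 1.876, e^(−kt) = 0.1532.
M(219) = 8.0909 + (4.084 − 8.0909) × 0.1532 = 8.0909 − 0.6140 = 7.4769 kg/m².

7.48 kg/m²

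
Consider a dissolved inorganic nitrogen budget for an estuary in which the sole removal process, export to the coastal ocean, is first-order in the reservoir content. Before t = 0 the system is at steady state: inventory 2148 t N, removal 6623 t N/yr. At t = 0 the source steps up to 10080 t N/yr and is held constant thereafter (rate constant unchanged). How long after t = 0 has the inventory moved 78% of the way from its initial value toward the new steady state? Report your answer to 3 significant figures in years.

0.491 yr

τ = M₀/F₀ = 2148/6623 = 0.3243 yr.
The remaining gap fraction is e^(−t/τ); 78% covered ⇒ e^(−t/τ) = 0.220.
t = −τ ln(0.220) = 0.3243 × 1.514 = 0.4911 yr.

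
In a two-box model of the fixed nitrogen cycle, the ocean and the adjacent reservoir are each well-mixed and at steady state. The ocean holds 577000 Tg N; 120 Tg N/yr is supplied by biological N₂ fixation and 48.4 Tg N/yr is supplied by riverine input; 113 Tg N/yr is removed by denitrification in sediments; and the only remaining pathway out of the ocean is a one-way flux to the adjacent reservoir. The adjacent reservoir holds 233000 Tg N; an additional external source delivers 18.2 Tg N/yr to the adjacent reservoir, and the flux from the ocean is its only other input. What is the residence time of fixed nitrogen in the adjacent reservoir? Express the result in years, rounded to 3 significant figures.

3170 yr

Balance the ocean: ΣF_in = 120 + 48.4 = 168.40 Tg N/yr.
Flux to the adjacent reservoir = ΣF_in − (113) = 55.400 Tg N/yr.
Total input to the adjacent reservoir = 55.400 + 18.2 = 73.600 Tg N/yr; at steady state this equals its total output.
τ = M / F = 233000 / 73.600 = 3166 yr.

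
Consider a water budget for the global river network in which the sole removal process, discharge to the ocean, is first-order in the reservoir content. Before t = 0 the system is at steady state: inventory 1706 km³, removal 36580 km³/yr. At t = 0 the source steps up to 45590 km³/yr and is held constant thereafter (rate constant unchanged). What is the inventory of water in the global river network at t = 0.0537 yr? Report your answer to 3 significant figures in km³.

1990 km³

Residence time τ = M₀/F₀ = 0.04664 yr. The eventual steady state is M_∞ = M₀·(F₁/F₀) = 1706 × 45590/36580 = 2126.2 km³.
The anomaly ΔM(t) = M(t) − M_∞ decays as ΔM₀·e^(−t/τ) with ΔM₀ = 1706 − 2126.2 = −420.2 km³.
At t = 0.0537 yr, e^(−t/τ) = e^(−1.151) = 0.3162, so ΔM = −132.9 km³ and M = 2126.2 − 132.9 = 1993.3 km³.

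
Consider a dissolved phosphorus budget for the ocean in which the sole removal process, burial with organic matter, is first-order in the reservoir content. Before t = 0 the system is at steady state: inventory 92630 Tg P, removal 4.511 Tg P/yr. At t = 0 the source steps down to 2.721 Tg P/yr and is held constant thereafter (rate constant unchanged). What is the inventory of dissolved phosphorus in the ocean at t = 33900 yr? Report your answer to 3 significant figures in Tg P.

62900 Tg P

The sink rate constant is k = F₀/M₀ = 4.511/92630 = 4.870×10^-5 yr⁻¹.
Solving dM/dt = F₁ − kM with M(0) = M₀ gives M(t) = F₁/k + (M₀ − F₁/k)·e^(−kt).
F₁/k = 2.721/4.870×10^-5 = 55874 Tg P; kt = 4.870×10^-5 × 33900 = 1.651, e^(−kt) = 0.1919.
M(33900) = 55874 + (92630 − 55874) × 0.1919 = 55874 + 7053 = 62926 Tg P.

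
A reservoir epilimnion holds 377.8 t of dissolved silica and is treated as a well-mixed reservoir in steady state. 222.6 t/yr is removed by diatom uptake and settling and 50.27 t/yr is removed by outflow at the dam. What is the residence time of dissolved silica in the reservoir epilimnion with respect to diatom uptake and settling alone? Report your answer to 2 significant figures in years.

1.7 yr

Residence time with respect to a single sink: τ = M / F_sink.
τ = 377.8 / 222.6 = 1.697 yr.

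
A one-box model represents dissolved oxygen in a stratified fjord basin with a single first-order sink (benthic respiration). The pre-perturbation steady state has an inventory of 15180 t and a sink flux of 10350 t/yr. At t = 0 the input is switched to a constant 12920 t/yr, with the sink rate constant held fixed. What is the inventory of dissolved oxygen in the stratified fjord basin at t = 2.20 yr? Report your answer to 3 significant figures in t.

18100 t

The sink rate constant is k = F₀/M₀ = 10350/15180 = 0.6818 yr⁻¹.
Solving dM/dt = F₁ − kM with M(0) = M₀ gives M(t) = F₁/k + (M₀ − F₁/k)·e^(−kt).
F₁/k = 12920/0.6818 = 18949 t; kt = 0.6818 × 2.20 = 1.500, e^(−kt) = 0.2231.
M(2.20) = 18949 + (15180 − 18949) × 0.2231 = 18949 − 841.1 = 18108 t.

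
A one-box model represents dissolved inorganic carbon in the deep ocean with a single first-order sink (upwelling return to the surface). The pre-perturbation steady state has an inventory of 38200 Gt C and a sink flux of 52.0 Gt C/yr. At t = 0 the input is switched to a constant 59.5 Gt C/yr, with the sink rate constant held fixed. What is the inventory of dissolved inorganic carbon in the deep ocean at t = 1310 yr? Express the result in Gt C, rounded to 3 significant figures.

The sink rate constant is k = F₀/M₀ = 52.0/38200 = 0.001361 yr⁻¹.
Solving dM/dt = F₁ − kM with M(0) = M₀ gives M(t) = F₁/k + (M₀ − F₁/k)·e^(−kt).
F₁/k = 59.5/0.001361 = 43710 Gt C; kt = 0.001361 × 1310 = 1.783, e^(−kt) = 0.1681.
M(1310) = 43710 + (38200 − 43710) × 0.1681 = 43710 − 926.1 = 42783 Gt C.

42800 Gt C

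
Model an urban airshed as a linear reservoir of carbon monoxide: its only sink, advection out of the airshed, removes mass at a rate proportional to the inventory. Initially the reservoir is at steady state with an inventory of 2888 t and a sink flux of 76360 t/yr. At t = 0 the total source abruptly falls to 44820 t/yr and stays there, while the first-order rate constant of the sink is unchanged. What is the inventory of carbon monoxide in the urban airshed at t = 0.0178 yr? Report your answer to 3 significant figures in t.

Residence time τ = M₀/F₀ = 0.03782 yr. The eventual steady state is M_∞ = M₀·(F₁/F₀) = 2888 × 44820/76360 = 1695.1 t.
The anomaly ΔM(t) = M(t) − M_∞ decays as ΔM₀·e^(−t/τ) with ΔM₀ = 2888 − 1695.1 = 1193 t.
At t = 0.0178 yr, e^(−t/τ) = e^(−0.4706) = 0.6246, so ΔM = 745.1 t and M = 1695.1 + 745.1 = 2440.2 t.

2440 t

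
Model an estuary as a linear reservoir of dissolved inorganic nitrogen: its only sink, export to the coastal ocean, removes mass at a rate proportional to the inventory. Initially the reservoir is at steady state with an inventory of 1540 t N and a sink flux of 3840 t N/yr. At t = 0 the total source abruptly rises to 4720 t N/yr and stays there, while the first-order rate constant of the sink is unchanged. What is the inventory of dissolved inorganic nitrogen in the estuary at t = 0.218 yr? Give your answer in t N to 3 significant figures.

1690 t N

The sink rate constant is k = F₀/M₀ = 3840/1540 = 2.494 yr⁻¹.
Solving dM/dt = F₁ − kM with M(0) = M₀ gives M(t) = F₁/k + (M₀ − F₁/k)·e^(−kt).
F₁/k = 4720/2.494 = 1892.9 t N; kt = 2.494 × 0.218 = 0.5436, e^(−kt) = 0.5807.
M(0.218) = 1892.9 + (1540 − 1892.9) × 0.5807 = 1892.9 − 204.9 = 1688.0 t N.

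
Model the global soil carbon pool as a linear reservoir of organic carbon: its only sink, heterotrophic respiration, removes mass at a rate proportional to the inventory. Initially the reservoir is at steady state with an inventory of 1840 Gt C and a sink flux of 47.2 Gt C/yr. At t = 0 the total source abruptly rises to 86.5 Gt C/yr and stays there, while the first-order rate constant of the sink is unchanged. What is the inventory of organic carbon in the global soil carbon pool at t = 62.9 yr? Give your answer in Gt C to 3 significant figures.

3070 Gt C

τ = M₀/F₀ = 1840/47.2 = 38.98 yr; rate constant k = 1/τ.
New steady state M_∞ = F₁/k = F₁·τ = 86.5 × 38.98 = 3372.0 Gt C.
M(t) = M_∞ + (M₀ − M_∞)·e^(−t/τ); t/τ = 62.9/38.98 = 1.614, so e^(−t/τ) = 0.1992.
M(t) = 3372.0 − 1532 × 0.1992 = 3066.9 Gt C.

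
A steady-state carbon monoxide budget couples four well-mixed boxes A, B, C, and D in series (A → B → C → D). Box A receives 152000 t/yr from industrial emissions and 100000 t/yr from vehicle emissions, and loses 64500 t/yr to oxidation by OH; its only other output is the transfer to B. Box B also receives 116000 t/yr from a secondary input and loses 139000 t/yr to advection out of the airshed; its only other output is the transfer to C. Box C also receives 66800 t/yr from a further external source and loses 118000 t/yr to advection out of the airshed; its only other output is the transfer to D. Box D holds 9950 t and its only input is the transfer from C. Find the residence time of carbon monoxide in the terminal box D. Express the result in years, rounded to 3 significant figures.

Box A: F(A→B) = (152000 + 100000) − 64500 = 187500 t/yr.
Box B: F(B→C) = (187500 + 116000) − 139000 = 164500 t/yr.
Box C: F(C→D) = (164500 + 66800) − 118000 = 113300 t/yr.
Box D throughput = its input = 113300 t/yr; τ = 9950 / 113300 = 0.08782 yr.

0.0878 yr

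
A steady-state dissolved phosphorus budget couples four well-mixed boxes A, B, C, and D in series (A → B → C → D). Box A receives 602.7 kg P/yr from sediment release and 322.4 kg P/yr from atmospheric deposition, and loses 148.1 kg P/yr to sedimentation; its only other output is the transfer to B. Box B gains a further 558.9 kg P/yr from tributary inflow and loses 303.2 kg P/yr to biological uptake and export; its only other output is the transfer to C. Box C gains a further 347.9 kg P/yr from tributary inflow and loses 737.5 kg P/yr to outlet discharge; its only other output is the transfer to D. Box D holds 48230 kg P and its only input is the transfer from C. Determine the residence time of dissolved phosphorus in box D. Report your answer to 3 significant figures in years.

Box A: F(A→B) = (602.7 + 322.4) − 148.1 = 777.00 kg P/yr.
Box B: F(B→C) = (777.00 + 558.9) − 303.2 = 1032.7 kg P/yr.
Box C: F(C→D) = (1032.7 + 347.9) − 737.5 = 643.10 kg P/yr.
Box D throughput = its input = 643.10 kg P/yr; τ = 48230 / 643.10 = 75.00 yr.

75.0 yr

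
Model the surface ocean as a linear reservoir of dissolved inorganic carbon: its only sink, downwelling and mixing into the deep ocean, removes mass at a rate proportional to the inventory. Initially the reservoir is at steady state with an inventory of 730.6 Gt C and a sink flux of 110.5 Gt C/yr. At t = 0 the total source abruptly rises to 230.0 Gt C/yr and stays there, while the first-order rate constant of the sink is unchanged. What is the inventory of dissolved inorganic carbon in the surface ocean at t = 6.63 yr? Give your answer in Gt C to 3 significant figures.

1230 Gt C

Residence time τ = M₀/F₀ = 6.612 yr. The eventual steady state is M_∞ = M₀·(F₁/F₀) = 730.6 × 230.0/110.5 = 1520.7 Gt C.
The anomaly ΔM(t) = M(t) − M_∞ decays as ΔM₀·e^(−t/τ) with ΔM₀ = 730.6 − 1520.7 = −790.1 Gt C.
At t = 6.63 yr, e^(−t/τ) = e^(−1.003) = 0.3669, so ΔM = −289.9 Gt C and M = 1520.7 − 289.9 = 1230.8 Gt C.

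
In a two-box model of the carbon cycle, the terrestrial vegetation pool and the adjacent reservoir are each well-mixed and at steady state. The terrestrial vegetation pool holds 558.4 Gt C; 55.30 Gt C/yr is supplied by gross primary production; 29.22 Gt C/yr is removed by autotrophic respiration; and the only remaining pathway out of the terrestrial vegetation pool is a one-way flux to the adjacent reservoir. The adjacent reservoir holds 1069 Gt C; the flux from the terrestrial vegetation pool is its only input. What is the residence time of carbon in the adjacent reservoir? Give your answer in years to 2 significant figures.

Balance the terrestrial vegetation pool: ΣF_in = 55.300 Gt C/yr.
Flux to the adjacent reservoir = ΣF_in − (29.22) = 26.080 Gt C/yr.
At steady state the output of the adjacent reservoir equals its input, 26.080 Gt C/yr.
τ = M / F = 1069 / 26.080 = 40.99 yr.

41 yr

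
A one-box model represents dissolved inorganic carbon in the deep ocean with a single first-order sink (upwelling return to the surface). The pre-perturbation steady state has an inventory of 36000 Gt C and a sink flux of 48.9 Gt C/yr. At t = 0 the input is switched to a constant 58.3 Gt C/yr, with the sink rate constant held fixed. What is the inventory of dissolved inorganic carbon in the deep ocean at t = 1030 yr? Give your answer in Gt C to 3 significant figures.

Residence time τ = M₀/F₀ = 736.2 yr. The eventual steady state is M_∞ = M₀·(F₁/F₀) = 36000 × 58.3/48.9 = 42920 Gt C.
The anomaly ΔM(t) = M(t) − M_∞ decays as ΔM₀·e^(−t/τ) with ΔM₀ = 36000 − 42920 = −6920 Gt C.
At t = 1030 yr, e^(−t/τ) = e^(−1.399) = 0.2468, so ΔM = −1708 Gt C and M = 42920 − 1708 = 41212 Gt C.

41200 Gt C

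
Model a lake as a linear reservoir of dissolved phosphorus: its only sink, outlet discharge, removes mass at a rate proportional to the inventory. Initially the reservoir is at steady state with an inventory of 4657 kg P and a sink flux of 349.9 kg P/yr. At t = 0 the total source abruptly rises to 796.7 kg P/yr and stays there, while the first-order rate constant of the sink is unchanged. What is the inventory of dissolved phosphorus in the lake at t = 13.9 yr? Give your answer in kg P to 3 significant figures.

τ = M₀/F₀ = 4657/349.9 = 13.31 yr; rate constant k = 1/τ.
New steady state M_∞ = F₁/k = F₁·τ = 796.7 × 13.31 = 10604 kg P.
M(t) = M_∞ + (M₀ − M_∞)·e^(−t/τ); t/τ = 13.9/13.31 = 1.044, so e^(−t/τ) = 0.3519.
M(t) = 10604 − 5947 × 0.3519 = 8511.0 kg P.

8510 kg P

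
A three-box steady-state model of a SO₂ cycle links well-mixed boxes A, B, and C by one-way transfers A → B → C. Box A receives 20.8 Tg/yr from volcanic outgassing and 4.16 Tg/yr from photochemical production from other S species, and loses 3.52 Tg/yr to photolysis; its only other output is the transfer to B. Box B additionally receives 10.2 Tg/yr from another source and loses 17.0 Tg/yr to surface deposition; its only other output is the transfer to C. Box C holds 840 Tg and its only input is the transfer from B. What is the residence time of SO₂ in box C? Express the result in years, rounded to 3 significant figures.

57.4 yr

Box A: F(A→B) = (20.8 + 4.16) − 3.52 = 21.440 Tg/yr.
Box B: F(B→C) = (21.440 + 10.2) − 17.0 = 14.640 Tg/yr.
Box C throughput = its input = 14.640 Tg/yr; τ = 840 / 14.640 = 57.38 yr.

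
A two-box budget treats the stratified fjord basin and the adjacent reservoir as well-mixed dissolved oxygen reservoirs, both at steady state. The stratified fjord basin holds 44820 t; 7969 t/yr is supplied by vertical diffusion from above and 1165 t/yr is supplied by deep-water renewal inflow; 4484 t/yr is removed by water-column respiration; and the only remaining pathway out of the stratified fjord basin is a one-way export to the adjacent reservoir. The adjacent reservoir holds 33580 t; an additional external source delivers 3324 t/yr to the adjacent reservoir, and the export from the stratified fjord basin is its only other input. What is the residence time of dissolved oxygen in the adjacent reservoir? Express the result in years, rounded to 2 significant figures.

4.2 yr

Balance the stratified fjord basin: ΣF_in = 7969 + 1165 = 9134.0 t/yr.
Export to the adjacent reservoir = ΣF_in − (4484) = 4650.0 t/yr.
Total input to the adjacent reservoir = 4650.0 + 3324 = 7974.0 t/yr; at steady state this equals its total output.
τ = M / F = 33580 / 7974.0 = 4.211 yr.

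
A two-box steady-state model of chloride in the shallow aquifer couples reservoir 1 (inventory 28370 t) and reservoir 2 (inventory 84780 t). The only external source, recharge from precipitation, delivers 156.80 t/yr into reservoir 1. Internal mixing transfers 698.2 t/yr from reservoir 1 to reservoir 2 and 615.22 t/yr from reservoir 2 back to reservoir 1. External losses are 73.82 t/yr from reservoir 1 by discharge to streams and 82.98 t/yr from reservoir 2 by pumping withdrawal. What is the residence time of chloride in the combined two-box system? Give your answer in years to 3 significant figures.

For the system as a whole, the A↔B exchange is internal and contributes nothing to the throughput; only the external sinks remove mass.
M_total = 28370 + 84780 = 113150 t.
ΣF_external_out = 73.82 + 82.98 = 156.80 t/yr.
τ = M_total / ΣF_ext = 113150 / 156.80 = 721.6 yr.

722 yr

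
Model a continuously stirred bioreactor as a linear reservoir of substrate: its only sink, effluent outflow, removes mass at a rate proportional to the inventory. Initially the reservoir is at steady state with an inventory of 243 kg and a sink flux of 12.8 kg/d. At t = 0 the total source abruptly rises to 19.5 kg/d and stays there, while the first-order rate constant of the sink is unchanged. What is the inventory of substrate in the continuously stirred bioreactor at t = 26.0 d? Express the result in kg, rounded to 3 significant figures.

Residence time τ = M₀/F₀ = 18.98 d. The eventual steady state is M_∞ = M₀·(F₁/F₀) = 243 × 19.5/12.8 = 370.20 kg.
The anomaly ΔM(t) = M(t) − M_∞ decays as ΔM₀·e^(−t/τ) with ΔM₀ = 243 − 370.20 = −127.2 kg.
At t = 26.0 d, e^(−t/τ) = e^(−1.370) = 0.2542, so ΔM = −32.34 kg and M = 370.20 − 32.34 = 337.86 kg.

338 kg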